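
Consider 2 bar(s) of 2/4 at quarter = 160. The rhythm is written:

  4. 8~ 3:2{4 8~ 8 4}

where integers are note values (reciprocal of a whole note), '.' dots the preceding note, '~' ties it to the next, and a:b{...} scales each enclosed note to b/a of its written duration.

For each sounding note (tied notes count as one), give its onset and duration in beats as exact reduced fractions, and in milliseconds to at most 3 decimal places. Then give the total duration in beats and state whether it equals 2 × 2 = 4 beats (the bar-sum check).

1) 0.0ms=0b +562.5ms=3/2b
2) 562.5ms=3/2b +437.5ms=7/6b
3) 1000.0ms=8/3b +250.0ms=2/3b
4) 1250.0ms=10/3b +250.0ms=2/3b
Σ=4b of 4 (160bpm 2/4) — PASS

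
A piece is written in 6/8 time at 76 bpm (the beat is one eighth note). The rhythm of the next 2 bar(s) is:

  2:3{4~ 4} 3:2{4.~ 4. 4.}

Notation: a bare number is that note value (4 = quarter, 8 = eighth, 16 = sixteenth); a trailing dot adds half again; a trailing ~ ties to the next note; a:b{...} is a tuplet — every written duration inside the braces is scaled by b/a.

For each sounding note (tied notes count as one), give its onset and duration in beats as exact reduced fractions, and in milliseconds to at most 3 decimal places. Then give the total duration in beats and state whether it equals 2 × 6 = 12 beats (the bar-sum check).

1) 0.0ms=0b +4736.842ms=6b
2) 4736.842ms=6b +3157.895ms=4b
3) 7894.737ms=10b +1578.947ms=2b
Σ=12b of 12 (76bpm 6/8) — PASS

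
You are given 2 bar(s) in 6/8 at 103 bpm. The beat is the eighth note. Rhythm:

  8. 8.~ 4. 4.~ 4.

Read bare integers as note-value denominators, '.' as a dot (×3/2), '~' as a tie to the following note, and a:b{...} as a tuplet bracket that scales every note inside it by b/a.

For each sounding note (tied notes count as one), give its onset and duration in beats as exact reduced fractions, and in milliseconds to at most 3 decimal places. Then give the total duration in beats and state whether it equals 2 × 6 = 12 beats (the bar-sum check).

1) 0.0ms=0b +873.786ms=3/2b
2) 873.786ms=3/2b +2621.359ms=9/2b
3) 3495.146ms=6b +3495.146ms=6b
Σ=12b of 12 (103bpm 6/8) — PASS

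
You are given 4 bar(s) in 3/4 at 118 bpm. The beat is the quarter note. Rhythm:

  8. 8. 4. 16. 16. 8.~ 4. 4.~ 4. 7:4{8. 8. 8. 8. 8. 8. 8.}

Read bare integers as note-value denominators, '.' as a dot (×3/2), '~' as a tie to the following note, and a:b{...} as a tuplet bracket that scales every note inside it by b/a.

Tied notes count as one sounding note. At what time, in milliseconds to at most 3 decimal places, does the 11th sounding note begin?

1. 0.0ms @ 0 + 381.356ms (3/4)
2. 381.356ms @ 3/4 + 381.356ms (3/4)
3. 762.712ms @ 3/2 + 762.712ms (3/2)
4. 1525.424ms @ 3 + 190.678ms (3/8)
5. 1716.102ms @ 27/8 + 190.678ms (3/8)
6. 1906.78ms @ 15/4 + 1144.068ms (9/4)
7. 3050.847ms @ 6 + 1525.424ms (3)
8. 4576.271ms @ 9 + 217.918ms (3/7)
9. 4794.189ms @ 66/7 + 217.918ms (3/7)
10. 5012.107ms @ 69/7 + 217.918ms (3/7)
11. 5230.024ms @ 72/7 + 217.918ms (3/7)
12. 5447.942ms @ 75/7 + 217.918ms (3/7)
13. 5665.86ms @ 78/7 + 217.918ms (3/7)
14. 5883.777ms @ 81/7 + 217.918ms (3/7)

note 11 onset = 72/7b = 5230.024ms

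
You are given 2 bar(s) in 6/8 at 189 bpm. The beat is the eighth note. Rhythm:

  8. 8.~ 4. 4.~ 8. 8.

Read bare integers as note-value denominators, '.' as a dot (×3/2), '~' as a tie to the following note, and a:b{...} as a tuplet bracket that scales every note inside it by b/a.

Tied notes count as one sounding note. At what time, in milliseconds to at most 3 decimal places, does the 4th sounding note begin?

note 4 onset = 21/2b = 3333.333ms

1. 0.0ms @ 0 + 476.19ms (3/2)
2. 476.19ms @ 3/2 + 1428.571ms (9/2)
3. 1904.762ms @ 6 + 1428.571ms (9/2)
4. 3333.333ms @ 21/2 + 476.19ms (3/2)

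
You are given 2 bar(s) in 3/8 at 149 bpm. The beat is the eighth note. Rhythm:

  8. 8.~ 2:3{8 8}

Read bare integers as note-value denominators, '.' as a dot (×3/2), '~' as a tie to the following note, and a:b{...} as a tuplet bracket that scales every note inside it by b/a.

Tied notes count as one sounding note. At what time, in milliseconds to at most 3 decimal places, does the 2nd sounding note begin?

note 2 onset = 3/2b = 604.027ms

1. 0.0ms @ 0 + 604.027ms (3/2)
2. 604.027ms @ 3/2 + 1208.054ms (3)
3. 1812.081ms @ 9/2 + 604.027ms (3/2)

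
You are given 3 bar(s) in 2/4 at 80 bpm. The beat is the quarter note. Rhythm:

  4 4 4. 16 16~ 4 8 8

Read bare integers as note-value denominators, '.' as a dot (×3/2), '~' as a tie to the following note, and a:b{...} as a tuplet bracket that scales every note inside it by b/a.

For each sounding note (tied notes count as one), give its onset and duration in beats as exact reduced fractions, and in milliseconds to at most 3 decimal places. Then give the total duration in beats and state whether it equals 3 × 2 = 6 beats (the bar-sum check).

1) 0.0ms=0b +750.0ms=1b
2) 750.0ms=1b +750.0ms=1b
3) 1500.0ms=2b +1125.0ms=3/2b
4) 2625.0ms=7/2b +187.5ms=1/4b
5) 2812.5ms=15/4b +937.5ms=5/4b
6) 3750.0ms=5b +375.0ms=1/2b
7) 4125.0ms=11/2b +375.0ms=1/2b
Σ=6b of 6 (80bpm 2/4) — PASS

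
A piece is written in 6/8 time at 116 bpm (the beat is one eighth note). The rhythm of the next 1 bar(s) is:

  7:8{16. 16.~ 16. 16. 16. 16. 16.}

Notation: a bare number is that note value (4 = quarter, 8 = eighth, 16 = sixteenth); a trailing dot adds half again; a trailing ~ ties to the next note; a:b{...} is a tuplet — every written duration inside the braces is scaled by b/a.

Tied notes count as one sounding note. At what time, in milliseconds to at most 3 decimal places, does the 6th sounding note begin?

note 6 onset = 36/7b = 2660.099ms

1. 0.0ms @ 0 + 443.35ms (6/7)
2. 443.35ms @ 6/7 + 886.7ms (12/7)
3. 1330.049ms @ 18/7 + 443.35ms (6/7)
4. 1773.399ms @ 24/7 + 443.35ms (6/7)
5. 2216.749ms @ 30/7 + 443.35ms (6/7)
6. 2660.099ms @ 36/7 + 443.35ms (6/7)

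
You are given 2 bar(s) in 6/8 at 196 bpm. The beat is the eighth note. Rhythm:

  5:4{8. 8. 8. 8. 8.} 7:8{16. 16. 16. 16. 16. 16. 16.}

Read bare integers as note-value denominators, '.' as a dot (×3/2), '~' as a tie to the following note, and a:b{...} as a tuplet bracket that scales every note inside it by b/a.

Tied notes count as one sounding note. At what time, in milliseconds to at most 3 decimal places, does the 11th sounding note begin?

note 11 onset = 72/7b = 3148.688ms

1. 0.0ms @ 0 + 367.347ms (6/5)
2. 367.347ms @ 6/5 + 367.347ms (6/5)
3. 734.694ms @ 12/5 + 367.347ms (6/5)
4. 1102.041ms @ 18/5 + 367.347ms (6/5)
5. 1469.388ms @ 24/5 + 367.347ms (6/5)
6. 1836.735ms @ 6 + 262.391ms (6/7)
7. 2099.125ms @ 48/7 + 262.391ms (6/7)
8. 2361.516ms @ 54/7 + 262.391ms (6/7)
9. 2623.907ms @ 60/7 + 262.391ms (6/7)
10. 2886.297ms @ 66/7 + 262.391ms (6/7)
11. 3148.688ms @ 72/7 + 262.391ms (6/7)
12. 3411.079ms @ 78/7 + 262.391ms (6/7)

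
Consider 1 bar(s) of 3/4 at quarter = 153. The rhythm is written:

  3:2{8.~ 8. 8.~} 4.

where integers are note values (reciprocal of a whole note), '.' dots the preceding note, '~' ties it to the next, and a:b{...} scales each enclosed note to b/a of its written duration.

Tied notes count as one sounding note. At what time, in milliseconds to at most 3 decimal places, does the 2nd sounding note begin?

1. 0.0ms @ 0 + 392.157ms (1)
2. 392.157ms @ 1 + 784.314ms (2)

note 2 onset = 1b = 392.157ms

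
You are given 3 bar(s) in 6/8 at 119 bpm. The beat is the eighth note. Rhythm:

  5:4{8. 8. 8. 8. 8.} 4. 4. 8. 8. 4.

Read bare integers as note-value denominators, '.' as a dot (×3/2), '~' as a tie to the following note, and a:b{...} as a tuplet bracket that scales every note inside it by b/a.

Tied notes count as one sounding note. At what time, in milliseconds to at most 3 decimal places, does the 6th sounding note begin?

1. 0.0ms @ 0 + 605.042ms (6/5)
2. 605.042ms @ 6/5 + 605.042ms (6/5)
3. 1210.084ms @ 12/5 + 605.042ms (6/5)
4. 1815.126ms @ 18/5 + 605.042ms (6/5)
5. 2420.168ms @ 24/5 + 605.042ms (6/5)
6. 3025.21ms @ 6 + 1512.605ms (3)
7. 4537.815ms @ 9 + 1512.605ms (3)
8. 6050.42ms @ 12 + 756.303ms (3/2)
9. 6806.723ms @ 27/2 + 756.303ms (3/2)
10. 7563.025ms @ 15 + 1512.605ms (3)

note 6 onset = 6b = 3025.21ms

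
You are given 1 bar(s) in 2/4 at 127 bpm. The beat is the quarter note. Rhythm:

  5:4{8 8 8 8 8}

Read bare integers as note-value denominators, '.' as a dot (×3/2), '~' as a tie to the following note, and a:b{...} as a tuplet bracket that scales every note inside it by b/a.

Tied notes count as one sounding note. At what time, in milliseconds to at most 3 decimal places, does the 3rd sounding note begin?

1. 0.0ms @ 0 + 188.976ms (2/5)
2. 188.976ms @ 2/5 + 188.976ms (2/5)
3. 377.953ms @ 4/5 + 188.976ms (2/5)
4. 566.929ms @ 6/5 + 188.976ms (2/5)
5. 755.906ms @ 8/5 + 188.976ms (2/5)

note 3 onset = 4/5b = 377.953ms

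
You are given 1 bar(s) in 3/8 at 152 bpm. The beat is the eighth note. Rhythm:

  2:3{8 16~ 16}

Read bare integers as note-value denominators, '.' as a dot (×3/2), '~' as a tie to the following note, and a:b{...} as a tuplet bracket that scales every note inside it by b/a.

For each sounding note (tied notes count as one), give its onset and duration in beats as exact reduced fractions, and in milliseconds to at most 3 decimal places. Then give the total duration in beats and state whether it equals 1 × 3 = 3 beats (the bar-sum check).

1) 0.0ms=0b +592.105ms=3/2b
2) 592.105ms=3/2b +592.105ms=3/2b
Σ=3b of 3 (152bpm 3/8) — PASS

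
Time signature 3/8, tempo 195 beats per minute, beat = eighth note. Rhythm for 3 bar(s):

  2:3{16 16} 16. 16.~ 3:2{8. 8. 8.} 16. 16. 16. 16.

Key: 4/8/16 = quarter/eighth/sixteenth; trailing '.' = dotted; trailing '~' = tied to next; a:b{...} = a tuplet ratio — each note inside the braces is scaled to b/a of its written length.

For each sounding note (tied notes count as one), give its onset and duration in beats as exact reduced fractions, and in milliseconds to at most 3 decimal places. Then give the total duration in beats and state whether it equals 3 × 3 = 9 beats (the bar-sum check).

1) 0.0ms=0b +230.769ms=3/4b
2) 230.769ms=3/4b +230.769ms=3/4b
3) 461.538ms=3/2b +230.769ms=3/4b
4) 692.308ms=9/4b +538.462ms=7/4b
5) 1230.769ms=4b +307.692ms=1b
6) 1538.462ms=5b +307.692ms=1b
7) 1846.154ms=6b +230.769ms=3/4b
8) 2076.923ms=27/4b +230.769ms=3/4b
9) 2307.692ms=15/2b +230.769ms=3/4b
10) 2538.462ms=33/4b +230.769ms=3/4b
Σ=9b of 9 (195bpm 3/8) — PASS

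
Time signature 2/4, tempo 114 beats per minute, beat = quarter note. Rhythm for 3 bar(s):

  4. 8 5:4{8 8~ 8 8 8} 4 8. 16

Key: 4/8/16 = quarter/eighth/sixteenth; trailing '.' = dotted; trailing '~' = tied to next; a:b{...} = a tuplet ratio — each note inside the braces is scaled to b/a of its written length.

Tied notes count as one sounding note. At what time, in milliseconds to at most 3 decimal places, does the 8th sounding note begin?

note 8 onset = 5b = 2631.579ms

1. 0.0ms @ 0 + 789.474ms (3/2)
2. 789.474ms @ 3/2 + 263.158ms (1/2)
3. 1052.632ms @ 2 + 210.526ms (2/5)
4. 1263.158ms @ 12/5 + 421.053ms (4/5)
5. 1684.211ms @ 16/5 + 210.526ms (2/5)
6. 1894.737ms @ 18/5 + 210.526ms (2/5)
7. 2105.263ms @ 4 + 526.316ms (1)
8. 2631.579ms @ 5 + 394.737ms (3/4)
9. 3026.316ms @ 23/4 + 131.579ms (1/4)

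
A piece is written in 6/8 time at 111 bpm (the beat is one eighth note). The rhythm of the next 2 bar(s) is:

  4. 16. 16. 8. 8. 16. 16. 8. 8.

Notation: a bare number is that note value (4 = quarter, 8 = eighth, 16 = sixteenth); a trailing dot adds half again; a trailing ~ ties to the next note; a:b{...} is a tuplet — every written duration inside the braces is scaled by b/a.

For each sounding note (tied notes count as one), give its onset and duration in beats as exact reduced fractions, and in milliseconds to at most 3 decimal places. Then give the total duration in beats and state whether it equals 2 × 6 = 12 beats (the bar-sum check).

1) 0.0ms=0b +1621.622ms=3b
2) 1621.622ms=3b +405.405ms=3/4b
3) 2027.027ms=15/4b +405.405ms=3/4b
4) 2432.432ms=9/2b +810.811ms=3/2b
5) 3243.243ms=6b +810.811ms=3/2b
6) 4054.054ms=15/2b +405.405ms=3/4b
7) 4459.459ms=33/4b +405.405ms=3/4b
8) 4864.865ms=9b +810.811ms=3/2b
9) 5675.676ms=21/2b +810.811ms=3/2b
Σ=12b of 12 (111bpm 6/8) — PASS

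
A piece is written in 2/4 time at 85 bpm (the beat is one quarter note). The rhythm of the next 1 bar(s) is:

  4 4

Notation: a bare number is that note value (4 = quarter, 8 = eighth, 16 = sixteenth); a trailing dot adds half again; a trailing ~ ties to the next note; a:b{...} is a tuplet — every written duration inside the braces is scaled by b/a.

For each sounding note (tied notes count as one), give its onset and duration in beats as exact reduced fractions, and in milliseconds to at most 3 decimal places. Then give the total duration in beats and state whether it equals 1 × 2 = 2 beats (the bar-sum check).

1) 0.0ms=0b +705.882ms=1b
2) 705.882ms=1b +705.882ms=1b
Σ=2b of 2 (85bpm 2/4) — PASS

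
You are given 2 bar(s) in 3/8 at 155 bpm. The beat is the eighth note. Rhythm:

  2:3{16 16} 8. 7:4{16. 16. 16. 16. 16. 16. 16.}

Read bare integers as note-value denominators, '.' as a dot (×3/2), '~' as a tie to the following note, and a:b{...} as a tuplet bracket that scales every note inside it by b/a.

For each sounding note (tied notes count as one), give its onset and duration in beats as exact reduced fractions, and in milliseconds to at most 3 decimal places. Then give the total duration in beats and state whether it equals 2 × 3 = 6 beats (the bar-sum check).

1) 0.0ms=0b +290.323ms=3/4b
2) 290.323ms=3/4b +290.323ms=3/4b
3) 580.645ms=3/2b +580.645ms=3/2b
4) 1161.29ms=3b +165.899ms=3/7b
5) 1327.189ms=24/7b +165.899ms=3/7b
6) 1493.088ms=27/7b +165.899ms=3/7b
7) 1658.986ms=30/7b +165.899ms=3/7b
8) 1824.885ms=33/7b +165.899ms=3/7b
9) 1990.783ms=36/7b +165.899ms=3/7b
10) 2156.682ms=39/7b +165.899ms=3/7b
Σ=6b of 6 (155bpm 3/8) — PASS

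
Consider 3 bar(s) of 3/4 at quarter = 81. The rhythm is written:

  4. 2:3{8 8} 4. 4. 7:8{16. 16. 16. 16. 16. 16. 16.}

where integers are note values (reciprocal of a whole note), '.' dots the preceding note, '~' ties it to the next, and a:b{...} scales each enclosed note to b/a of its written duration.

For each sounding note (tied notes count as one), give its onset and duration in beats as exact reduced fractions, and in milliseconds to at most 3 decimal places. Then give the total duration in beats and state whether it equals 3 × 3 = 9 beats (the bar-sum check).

1) 0.0ms=0b +1111.111ms=3/2b
2) 1111.111ms=3/2b +555.556ms=3/4b
3) 1666.667ms=9/4b +555.556ms=3/4b
4) 2222.222ms=3b +1111.111ms=3/2b
5) 3333.333ms=9/2b +1111.111ms=3/2b
6) 4444.444ms=6b +317.46ms=3/7b
7) 4761.905ms=45/7b +317.46ms=3/7b
8) 5079.365ms=48/7b +317.46ms=3/7b
9) 5396.825ms=51/7b +317.46ms=3/7b
10) 5714.286ms=54/7b +317.46ms=3/7b
11) 6031.746ms=57/7b +317.46ms=3/7b
12) 6349.206ms=60/7b +317.46ms=3/7b
Σ=9b of 9 (81bpm 3/4) — PASS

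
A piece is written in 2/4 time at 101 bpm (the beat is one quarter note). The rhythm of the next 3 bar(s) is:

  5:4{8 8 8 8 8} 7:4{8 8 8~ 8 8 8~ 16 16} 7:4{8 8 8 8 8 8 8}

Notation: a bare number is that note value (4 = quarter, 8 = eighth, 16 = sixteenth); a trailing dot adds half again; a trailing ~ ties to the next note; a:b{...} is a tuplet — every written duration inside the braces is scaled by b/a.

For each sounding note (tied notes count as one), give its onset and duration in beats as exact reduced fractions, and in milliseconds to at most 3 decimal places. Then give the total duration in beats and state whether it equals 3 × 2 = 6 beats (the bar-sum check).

1) 0.0ms=0b +237.624ms=2/5b
2) 237.624ms=2/5b +237.624ms=2/5b
3) 475.248ms=4/5b +237.624ms=2/5b
4) 712.871ms=6/5b +237.624ms=2/5b
5) 950.495ms=8/5b +237.624ms=2/5b
6) 1188.119ms=2b +169.731ms=2/7b
7) 1357.85ms=16/7b +169.731ms=2/7b
8) 1527.581ms=18/7b +339.463ms=4/7b
9) 1867.044ms=22/7b +169.731ms=2/7b
10) 2036.775ms=24/7b +254.597ms=3/7b
11) 2291.372ms=27/7b +84.866ms=1/7b
12) 2376.238ms=4b +169.731ms=2/7b
13) 2545.969ms=30/7b +169.731ms=2/7b
14) 2715.7ms=32/7b +169.731ms=2/7b
15) 2885.431ms=34/7b +169.731ms=2/7b
16) 3055.163ms=36/7b +169.731ms=2/7b
17) 3224.894ms=38/7b +169.731ms=2/7b
18) 3394.625ms=40/7b +169.731ms=2/7b
Σ=6b of 6 (101bpm 2/4) — PASS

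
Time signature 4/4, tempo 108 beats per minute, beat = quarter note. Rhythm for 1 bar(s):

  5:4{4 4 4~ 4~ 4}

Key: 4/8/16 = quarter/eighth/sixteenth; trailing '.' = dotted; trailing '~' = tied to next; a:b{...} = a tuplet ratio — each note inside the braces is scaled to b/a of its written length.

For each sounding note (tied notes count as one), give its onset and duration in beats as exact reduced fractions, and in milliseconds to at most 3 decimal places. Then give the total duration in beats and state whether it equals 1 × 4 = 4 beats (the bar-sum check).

1) 0.0ms=0b +444.444ms=4/5b
2) 444.444ms=4/5b +444.444ms=4/5b
3) 888.889ms=8/5b +1333.333ms=12/5b
Σ=4b of 4 (108bpm 4/4) — PASS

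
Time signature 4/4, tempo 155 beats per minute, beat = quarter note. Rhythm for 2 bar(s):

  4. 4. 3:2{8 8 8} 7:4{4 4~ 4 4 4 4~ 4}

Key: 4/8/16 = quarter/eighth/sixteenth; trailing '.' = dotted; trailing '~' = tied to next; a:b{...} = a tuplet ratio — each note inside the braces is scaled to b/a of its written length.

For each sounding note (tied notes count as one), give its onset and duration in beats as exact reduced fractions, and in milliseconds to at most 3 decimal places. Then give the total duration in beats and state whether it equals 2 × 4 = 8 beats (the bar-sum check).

1) 0.0ms=0b +580.645ms=3/2b
2) 580.645ms=3/2b +580.645ms=3/2b
3) 1161.29ms=3b +129.032ms=1/3b
4) 1290.323ms=10/3b +129.032ms=1/3b
5) 1419.355ms=11/3b +129.032ms=1/3b
6) 1548.387ms=4b +221.198ms=4/7b
7) 1769.585ms=32/7b +442.396ms=8/7b
8) 2211.982ms=40/7b +221.198ms=4/7b
9) 2433.18ms=44/7b +221.198ms=4/7b
10) 2654.378ms=48/7b +442.396ms=8/7b
Σ=8b of 8 (155bpm 4/4) — PASS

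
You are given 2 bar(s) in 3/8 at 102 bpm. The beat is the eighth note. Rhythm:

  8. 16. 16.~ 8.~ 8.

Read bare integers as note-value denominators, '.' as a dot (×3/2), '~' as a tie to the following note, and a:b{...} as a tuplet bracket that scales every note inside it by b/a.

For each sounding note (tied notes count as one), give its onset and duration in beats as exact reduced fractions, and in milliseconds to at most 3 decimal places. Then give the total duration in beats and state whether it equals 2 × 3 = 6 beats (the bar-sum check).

1) 0.0ms=0b +882.353ms=3/2b
2) 882.353ms=3/2b +441.176ms=3/4b
3) 1323.529ms=9/4b +2205.882ms=15/4b
Σ=6b of 6 (102bpm 3/8) — PASS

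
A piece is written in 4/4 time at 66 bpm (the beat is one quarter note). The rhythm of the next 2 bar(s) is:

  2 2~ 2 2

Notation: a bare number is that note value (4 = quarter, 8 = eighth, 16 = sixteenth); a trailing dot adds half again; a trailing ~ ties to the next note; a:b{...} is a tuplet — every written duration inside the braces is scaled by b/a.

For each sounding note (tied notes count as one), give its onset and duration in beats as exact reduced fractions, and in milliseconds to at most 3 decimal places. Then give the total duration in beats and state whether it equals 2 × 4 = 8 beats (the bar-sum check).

1) 0.0ms=0b +1818.182ms=2b
2) 1818.182ms=2b +3636.364ms=4b
3) 5454.545ms=6b +1818.182ms=2b
Σ=8b of 8 (66bpm 4/4) — PASS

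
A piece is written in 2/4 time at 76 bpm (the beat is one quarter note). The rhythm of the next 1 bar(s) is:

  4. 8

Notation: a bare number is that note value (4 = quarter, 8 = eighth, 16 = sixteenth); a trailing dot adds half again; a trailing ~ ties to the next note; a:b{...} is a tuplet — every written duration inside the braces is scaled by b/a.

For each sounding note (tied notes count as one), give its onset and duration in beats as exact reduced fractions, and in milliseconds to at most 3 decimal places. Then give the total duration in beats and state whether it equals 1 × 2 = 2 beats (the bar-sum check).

1) 0.0ms=0b +1184.211ms=3/2b
2) 1184.211ms=3/2b +394.737ms=1/2b
Σ=2b of 2 (76bpm 2/4) — PASS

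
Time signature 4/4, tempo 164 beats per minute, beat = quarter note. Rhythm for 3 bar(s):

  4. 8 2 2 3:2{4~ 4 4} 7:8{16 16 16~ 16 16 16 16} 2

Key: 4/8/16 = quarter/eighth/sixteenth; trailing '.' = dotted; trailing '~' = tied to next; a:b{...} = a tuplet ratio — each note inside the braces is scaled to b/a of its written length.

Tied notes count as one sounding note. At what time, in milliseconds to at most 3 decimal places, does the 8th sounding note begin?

note 8 onset = 58/7b = 3031.359ms

1. 0.0ms @ 0 + 548.78ms (3/2)
2. 548.78ms @ 3/2 + 182.927ms (1/2)
3. 731.707ms @ 2 + 731.707ms (2)
4. 1463.415ms @ 4 + 731.707ms (2)
5. 2195.122ms @ 6 + 487.805ms (4/3)
6. 2682.927ms @ 22/3 + 243.902ms (2/3)
7. 2926.829ms @ 8 + 104.53ms (2/7)
8. 3031.359ms @ 58/7 + 104.53ms (2/7)
9. 3135.889ms @ 60/7 + 209.059ms (4/7)
10. 3344.948ms @ 64/7 + 104.53ms (2/7)
11. 3449.477ms @ 66/7 + 104.53ms (2/7)
12. 3554.007ms @ 68/7 + 104.53ms (2/7)
13. 3658.537ms @ 10 + 731.707ms (2)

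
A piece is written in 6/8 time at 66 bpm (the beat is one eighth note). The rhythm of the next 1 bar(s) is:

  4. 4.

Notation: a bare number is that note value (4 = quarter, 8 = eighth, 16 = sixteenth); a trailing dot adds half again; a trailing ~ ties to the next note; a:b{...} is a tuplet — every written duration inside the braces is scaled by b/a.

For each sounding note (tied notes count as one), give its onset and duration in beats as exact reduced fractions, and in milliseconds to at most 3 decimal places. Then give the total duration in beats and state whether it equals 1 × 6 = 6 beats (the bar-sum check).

1) 0.0ms=0b +2727.273ms=3b
2) 2727.273ms=3b +2727.273ms=3b
Σ=6b of 6 (66bpm 6/8) — PASS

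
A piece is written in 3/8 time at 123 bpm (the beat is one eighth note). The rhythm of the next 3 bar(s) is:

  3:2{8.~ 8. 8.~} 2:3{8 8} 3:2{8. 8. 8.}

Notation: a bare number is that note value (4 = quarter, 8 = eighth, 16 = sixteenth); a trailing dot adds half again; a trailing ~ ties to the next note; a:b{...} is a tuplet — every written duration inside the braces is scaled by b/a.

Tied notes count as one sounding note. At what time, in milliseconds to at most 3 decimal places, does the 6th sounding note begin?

1. 0.0ms @ 0 + 975.61ms (2)
2. 975.61ms @ 2 + 1219.512ms (5/2)
3. 2195.122ms @ 9/2 + 731.707ms (3/2)
4. 2926.829ms @ 6 + 487.805ms (1)
5. 3414.634ms @ 7 + 487.805ms (1)
6. 3902.439ms @ 8 + 487.805ms (1)

note 6 onset = 8b = 3902.439ms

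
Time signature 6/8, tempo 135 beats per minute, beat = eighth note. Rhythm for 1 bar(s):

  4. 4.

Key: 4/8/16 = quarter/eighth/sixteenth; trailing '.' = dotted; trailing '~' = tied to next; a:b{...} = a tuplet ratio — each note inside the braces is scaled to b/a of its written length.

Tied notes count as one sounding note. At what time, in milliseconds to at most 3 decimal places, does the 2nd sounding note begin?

note 2 onset = 3b = 1333.333ms

1. 0.0ms @ 0 + 1333.333ms (3)
2. 1333.333ms @ 3 + 1333.333ms (3)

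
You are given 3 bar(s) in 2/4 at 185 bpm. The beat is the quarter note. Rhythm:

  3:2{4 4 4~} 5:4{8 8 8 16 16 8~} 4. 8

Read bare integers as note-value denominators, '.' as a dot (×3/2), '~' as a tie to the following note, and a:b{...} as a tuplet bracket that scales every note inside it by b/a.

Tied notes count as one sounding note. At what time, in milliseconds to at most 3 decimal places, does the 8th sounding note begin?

1. 0.0ms @ 0 + 216.216ms (2/3)
2. 216.216ms @ 2/3 + 216.216ms (2/3)
3. 432.432ms @ 4/3 + 345.946ms (16/15)
4. 778.378ms @ 12/5 + 129.73ms (2/5)
5. 908.108ms @ 14/5 + 129.73ms (2/5)
6. 1037.838ms @ 16/5 + 64.865ms (1/5)
7. 1102.703ms @ 17/5 + 64.865ms (1/5)
8. 1167.568ms @ 18/5 + 616.216ms (19/10)
9. 1783.784ms @ 11/2 + 162.162ms (1/2)

note 8 onset = 18/5b = 1167.568ms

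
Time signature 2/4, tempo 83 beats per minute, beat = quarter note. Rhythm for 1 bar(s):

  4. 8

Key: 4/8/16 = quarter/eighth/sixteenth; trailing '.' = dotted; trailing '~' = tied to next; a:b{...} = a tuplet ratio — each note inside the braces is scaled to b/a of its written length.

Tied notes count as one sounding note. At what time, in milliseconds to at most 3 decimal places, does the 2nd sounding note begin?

1. 0.0ms @ 0 + 1084.337ms (3/2)
2. 1084.337ms @ 3/2 + 361.446ms (1/2)

note 2 onset = 3/2b = 1084.337ms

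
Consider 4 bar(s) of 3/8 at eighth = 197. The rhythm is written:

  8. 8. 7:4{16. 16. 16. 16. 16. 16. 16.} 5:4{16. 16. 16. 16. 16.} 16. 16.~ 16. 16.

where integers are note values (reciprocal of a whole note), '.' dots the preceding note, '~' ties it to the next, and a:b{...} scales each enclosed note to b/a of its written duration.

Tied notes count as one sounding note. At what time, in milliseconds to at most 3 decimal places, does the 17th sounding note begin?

note 17 onset = 45/4b = 3426.396ms

1. 0.0ms @ 0 + 456.853ms (3/2)
2. 456.853ms @ 3/2 + 456.853ms (3/2)
3. 913.706ms @ 3 + 130.529ms (3/7)
4. 1044.235ms @ 24/7 + 130.529ms (3/7)
5. 1174.764ms @ 27/7 + 130.529ms (3/7)
6. 1305.294ms @ 30/7 + 130.529ms (3/7)
7. 1435.823ms @ 33/7 + 130.529ms (3/7)
8. 1566.352ms @ 36/7 + 130.529ms (3/7)
9. 1696.882ms @ 39/7 + 130.529ms (3/7)
10. 1827.411ms @ 6 + 182.741ms (3/5)
11. 2010.152ms @ 33/5 + 182.741ms (3/5)
12. 2192.893ms @ 36/5 + 182.741ms (3/5)
13. 2375.635ms @ 39/5 + 182.741ms (3/5)
14. 2558.376ms @ 42/5 + 182.741ms (3/5)
15. 2741.117ms @ 9 + 228.426ms (3/4)
16. 2969.543ms @ 39/4 + 456.853ms (3/2)
17. 3426.396ms @ 45/4 + 228.426ms (3/4)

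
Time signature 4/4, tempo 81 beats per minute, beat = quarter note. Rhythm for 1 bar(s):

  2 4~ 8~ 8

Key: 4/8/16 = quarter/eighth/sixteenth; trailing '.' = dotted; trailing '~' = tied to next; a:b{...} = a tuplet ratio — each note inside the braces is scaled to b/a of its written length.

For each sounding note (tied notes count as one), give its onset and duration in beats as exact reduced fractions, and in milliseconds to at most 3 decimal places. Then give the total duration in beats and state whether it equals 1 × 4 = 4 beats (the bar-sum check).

1) 0.0ms=0b +1481.481ms=2b
2) 1481.481ms=2b +1481.481ms=2b
Σ=4b of 4 (81bpm 4/4) — PASS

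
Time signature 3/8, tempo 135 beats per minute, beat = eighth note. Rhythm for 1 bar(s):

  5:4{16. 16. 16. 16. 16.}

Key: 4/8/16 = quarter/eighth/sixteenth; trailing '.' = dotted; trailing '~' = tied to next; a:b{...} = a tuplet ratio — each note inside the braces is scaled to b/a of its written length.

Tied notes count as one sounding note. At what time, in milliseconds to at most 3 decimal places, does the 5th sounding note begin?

note 5 onset = 12/5b = 1066.667ms

1. 0.0ms @ 0 + 266.667ms (3/5)
2. 266.667ms @ 3/5 + 266.667ms (3/5)
3. 533.333ms @ 6/5 + 266.667ms (3/5)
4. 800.0ms @ 9/5 + 266.667ms (3/5)
5. 1066.667ms @ 12/5 + 266.667ms (3/5)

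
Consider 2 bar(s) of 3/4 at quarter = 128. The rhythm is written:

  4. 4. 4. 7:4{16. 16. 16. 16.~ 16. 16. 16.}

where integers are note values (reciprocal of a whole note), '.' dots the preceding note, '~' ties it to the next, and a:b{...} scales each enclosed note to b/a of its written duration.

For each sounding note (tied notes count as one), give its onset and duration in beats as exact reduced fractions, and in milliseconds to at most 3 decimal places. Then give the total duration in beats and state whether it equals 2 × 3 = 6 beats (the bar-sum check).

1) 0.0ms=0b +703.125ms=3/2b
2) 703.125ms=3/2b +703.125ms=3/2b
3) 1406.25ms=3b +703.125ms=3/2b
4) 2109.375ms=9/2b +100.446ms=3/14b
5) 2209.821ms=33/7b +100.446ms=3/14b
6) 2310.268ms=69/14b +100.446ms=3/14b
7) 2410.714ms=36/7b +200.893ms=3/7b
8) 2611.607ms=39/7b +100.446ms=3/14b
9) 2712.054ms=81/14b +100.446ms=3/14b
Σ=6b of 6 (128bpm 3/4) — PASS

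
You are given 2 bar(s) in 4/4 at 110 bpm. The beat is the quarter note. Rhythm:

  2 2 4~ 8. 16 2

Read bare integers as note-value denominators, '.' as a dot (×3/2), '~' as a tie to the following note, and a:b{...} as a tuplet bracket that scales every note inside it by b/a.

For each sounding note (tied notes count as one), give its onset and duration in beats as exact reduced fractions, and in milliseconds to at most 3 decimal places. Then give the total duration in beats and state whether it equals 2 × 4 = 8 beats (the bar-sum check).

1) 0.0ms=0b +1090.909ms=2b
2) 1090.909ms=2b +1090.909ms=2b
3) 2181.818ms=4b +954.545ms=7/4b
4) 3136.364ms=23/4b +136.364ms=1/4b
5) 3272.727ms=6b +1090.909ms=2b
Σ=8b of 8 (110bpm 4/4) — PASS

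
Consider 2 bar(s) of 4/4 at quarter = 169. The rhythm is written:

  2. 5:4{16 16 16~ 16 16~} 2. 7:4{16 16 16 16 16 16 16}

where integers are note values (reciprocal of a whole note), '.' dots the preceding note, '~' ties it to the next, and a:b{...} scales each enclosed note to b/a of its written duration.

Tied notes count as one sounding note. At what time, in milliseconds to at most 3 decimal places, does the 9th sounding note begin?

note 9 onset = 52/7b = 2637.363ms

1. 0.0ms @ 0 + 1065.089ms (3)
2. 1065.089ms @ 3 + 71.006ms (1/5)
3. 1136.095ms @ 16/5 + 71.006ms (1/5)
4. 1207.101ms @ 17/5 + 142.012ms (2/5)
5. 1349.112ms @ 19/5 + 1136.095ms (16/5)
6. 2485.207ms @ 7 + 50.719ms (1/7)
7. 2535.926ms @ 50/7 + 50.719ms (1/7)
8. 2586.644ms @ 51/7 + 50.719ms (1/7)
9. 2637.363ms @ 52/7 + 50.719ms (1/7)
10. 2688.081ms @ 53/7 + 50.719ms (1/7)
11. 2738.8ms @ 54/7 + 50.719ms (1/7)
12. 2789.518ms @ 55/7 + 50.719ms (1/7)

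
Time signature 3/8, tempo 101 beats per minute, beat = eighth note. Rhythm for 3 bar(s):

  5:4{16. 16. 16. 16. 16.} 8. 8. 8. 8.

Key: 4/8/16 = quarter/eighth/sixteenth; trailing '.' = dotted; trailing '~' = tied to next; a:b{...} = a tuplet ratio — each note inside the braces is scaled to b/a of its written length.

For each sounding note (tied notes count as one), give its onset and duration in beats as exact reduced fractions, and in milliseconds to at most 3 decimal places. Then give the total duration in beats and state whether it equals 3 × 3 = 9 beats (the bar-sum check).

1) 0.0ms=0b +356.436ms=3/5b
2) 356.436ms=3/5b +356.436ms=3/5b
3) 712.871ms=6/5b +356.436ms=3/5b
4) 1069.307ms=9/5b +356.436ms=3/5b
5) 1425.743ms=12/5b +356.436ms=3/5b
6) 1782.178ms=3b +891.089ms=3/2b
7) 2673.267ms=9/2b +891.089ms=3/2b
8) 3564.356ms=6b +891.089ms=3/2b
9) 4455.446ms=15/2b +891.089ms=3/2b
Σ=9b of 9 (101bpm 3/8) — PASS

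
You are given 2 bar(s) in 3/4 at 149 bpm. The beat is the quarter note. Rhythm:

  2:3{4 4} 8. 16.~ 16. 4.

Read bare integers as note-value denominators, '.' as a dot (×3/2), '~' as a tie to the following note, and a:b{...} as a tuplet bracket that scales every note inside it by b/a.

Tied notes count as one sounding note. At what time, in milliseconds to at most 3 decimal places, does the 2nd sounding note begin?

1. 0.0ms @ 0 + 604.027ms (3/2)
2. 604.027ms @ 3/2 + 604.027ms (3/2)
3. 1208.054ms @ 3 + 302.013ms (3/4)
4. 1510.067ms @ 15/4 + 302.013ms (3/4)
5. 1812.081ms @ 9/2 + 604.027ms (3/2)

note 2 onset = 3/2b = 604.027ms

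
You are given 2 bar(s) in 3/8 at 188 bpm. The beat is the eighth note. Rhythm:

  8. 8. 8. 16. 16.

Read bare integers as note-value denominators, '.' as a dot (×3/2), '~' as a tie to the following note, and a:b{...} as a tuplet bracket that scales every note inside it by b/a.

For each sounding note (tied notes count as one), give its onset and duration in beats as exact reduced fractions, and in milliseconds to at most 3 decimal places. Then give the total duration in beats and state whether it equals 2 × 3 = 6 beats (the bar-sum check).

1) 0.0ms=0b +478.723ms=3/2b
2) 478.723ms=3/2b +478.723ms=3/2b
3) 957.447ms=3b +478.723ms=3/2b
4) 1436.17ms=9/2b +239.362ms=3/4b
5) 1675.532ms=21/4b +239.362ms=3/4b
Σ=6b of 6 (188bpm 3/8) — PASS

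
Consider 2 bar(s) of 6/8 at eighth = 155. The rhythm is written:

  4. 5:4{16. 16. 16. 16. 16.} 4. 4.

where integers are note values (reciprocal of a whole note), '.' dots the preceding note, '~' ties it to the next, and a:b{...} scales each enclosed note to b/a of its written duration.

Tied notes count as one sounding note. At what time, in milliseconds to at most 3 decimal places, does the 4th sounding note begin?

1. 0.0ms @ 0 + 1161.29ms (3)
2. 1161.29ms @ 3 + 232.258ms (3/5)
3. 1393.548ms @ 18/5 + 232.258ms (3/5)
4. 1625.806ms @ 21/5 + 232.258ms (3/5)
5. 1858.065ms @ 24/5 + 232.258ms (3/5)
6. 2090.323ms @ 27/5 + 232.258ms (3/5)
7. 2322.581ms @ 6 + 1161.29ms (3)
8. 3483.871ms @ 9 + 1161.29ms (3)

note 4 onset = 21/5b = 1625.806ms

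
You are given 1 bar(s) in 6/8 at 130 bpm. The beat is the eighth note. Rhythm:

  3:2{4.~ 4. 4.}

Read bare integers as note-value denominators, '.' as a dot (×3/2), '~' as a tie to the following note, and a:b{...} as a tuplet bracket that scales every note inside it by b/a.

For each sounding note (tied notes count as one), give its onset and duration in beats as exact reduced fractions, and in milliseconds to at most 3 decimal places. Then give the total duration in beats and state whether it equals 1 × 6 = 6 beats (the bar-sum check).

1) 0.0ms=0b +1846.154ms=4b
2) 1846.154ms=4b +923.077ms=2b
Σ=6b of 6 (130bpm 6/8) — PASS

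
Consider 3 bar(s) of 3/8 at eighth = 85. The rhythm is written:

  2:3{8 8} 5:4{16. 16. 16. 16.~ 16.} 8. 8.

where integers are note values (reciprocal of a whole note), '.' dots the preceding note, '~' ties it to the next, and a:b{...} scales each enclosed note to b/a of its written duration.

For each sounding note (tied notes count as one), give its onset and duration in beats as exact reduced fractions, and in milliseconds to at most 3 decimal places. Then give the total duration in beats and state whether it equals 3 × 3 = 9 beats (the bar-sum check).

1) 0.0ms=0b +1058.824ms=3/2b
2) 1058.824ms=3/2b +1058.824ms=3/2b
3) 2117.647ms=3b +423.529ms=3/5b
4) 2541.176ms=18/5b +423.529ms=3/5b
5) 2964.706ms=21/5b +423.529ms=3/5b
6) 3388.235ms=24/5b +847.059ms=6/5b
7) 4235.294ms=6b +1058.824ms=3/2b
8) 5294.118ms=15/2b +1058.824ms=3/2b
Σ=9b of 9 (85bpm 3/8) — PASS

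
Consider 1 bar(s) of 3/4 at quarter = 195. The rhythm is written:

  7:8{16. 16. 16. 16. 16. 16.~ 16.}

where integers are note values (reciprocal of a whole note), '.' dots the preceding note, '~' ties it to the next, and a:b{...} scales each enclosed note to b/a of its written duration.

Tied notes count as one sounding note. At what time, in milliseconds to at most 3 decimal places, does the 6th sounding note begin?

1. 0.0ms @ 0 + 131.868ms (3/7)
2. 131.868ms @ 3/7 + 131.868ms (3/7)
3. 263.736ms @ 6/7 + 131.868ms (3/7)
4. 395.604ms @ 9/7 + 131.868ms (3/7)
5. 527.473ms @ 12/7 + 131.868ms (3/7)
6. 659.341ms @ 15/7 + 263.736ms (6/7)

note 6 onset = 15/7b = 659.341ms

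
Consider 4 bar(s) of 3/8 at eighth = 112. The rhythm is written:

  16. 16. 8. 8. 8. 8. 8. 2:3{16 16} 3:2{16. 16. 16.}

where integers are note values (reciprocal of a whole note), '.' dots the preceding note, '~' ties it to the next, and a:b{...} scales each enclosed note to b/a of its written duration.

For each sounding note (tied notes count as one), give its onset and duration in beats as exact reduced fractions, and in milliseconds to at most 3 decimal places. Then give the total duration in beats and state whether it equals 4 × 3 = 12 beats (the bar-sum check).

1) 0.0ms=0b +401.786ms=3/4b
2) 401.786ms=3/4b +401.786ms=3/4b
3) 803.571ms=3/2b +803.571ms=3/2b
4) 1607.143ms=3b +803.571ms=3/2b
5) 2410.714ms=9/2b +803.571ms=3/2b
6) 3214.286ms=6b +803.571ms=3/2b
7) 4017.857ms=15/2b +803.571ms=3/2b
8) 4821.429ms=9b +401.786ms=3/4b
9) 5223.214ms=39/4b +401.786ms=3/4b
10) 5625.0ms=21/2b +267.857ms=1/2b
11) 5892.857ms=11b +267.857ms=1/2b
12) 6160.714ms=23/2b +267.857ms=1/2b
Σ=12b of 12 (112bpm 3/8) — PASS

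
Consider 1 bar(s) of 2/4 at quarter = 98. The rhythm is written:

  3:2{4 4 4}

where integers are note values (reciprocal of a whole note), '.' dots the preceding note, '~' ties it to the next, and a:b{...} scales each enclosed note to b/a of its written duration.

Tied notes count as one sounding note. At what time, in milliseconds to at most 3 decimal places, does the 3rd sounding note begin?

note 3 onset = 4/3b = 816.327ms

1. 0.0ms @ 0 + 408.163ms (2/3)
2. 408.163ms @ 2/3 + 408.163ms (2/3)
3. 816.327ms @ 4/3 + 408.163ms (2/3)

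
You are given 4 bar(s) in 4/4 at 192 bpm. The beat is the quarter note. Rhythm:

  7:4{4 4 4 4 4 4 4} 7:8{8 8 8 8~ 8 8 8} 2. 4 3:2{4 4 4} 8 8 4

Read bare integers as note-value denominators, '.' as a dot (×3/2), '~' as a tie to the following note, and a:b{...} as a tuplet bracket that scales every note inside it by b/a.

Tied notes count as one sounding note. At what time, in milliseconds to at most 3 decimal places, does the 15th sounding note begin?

1. 0.0ms @ 0 + 178.571ms (4/7)
2. 178.571ms @ 4/7 + 178.571ms (4/7)
3. 357.143ms @ 8/7 + 178.571ms (4/7)
4. 535.714ms @ 12/7 + 178.571ms (4/7)
5. 714.286ms @ 16/7 + 178.571ms (4/7)
6. 892.857ms @ 20/7 + 178.571ms (4/7)
7. 1071.429ms @ 24/7 + 178.571ms (4/7)
8. 1250.0ms @ 4 + 178.571ms (4/7)
9. 1428.571ms @ 32/7 + 178.571ms (4/7)
10. 1607.143ms @ 36/7 + 178.571ms (4/7)
11. 1785.714ms @ 40/7 + 357.143ms (8/7)
12. 2142.857ms @ 48/7 + 178.571ms (4/7)
13. 2321.429ms @ 52/7 + 178.571ms (4/7)
14. 2500.0ms @ 8 + 937.5ms (3)
15. 3437.5ms @ 11 + 312.5ms (1)
16. 3750.0ms @ 12 + 208.333ms (2/3)
17. 3958.333ms @ 38/3 + 208.333ms (2/3)
18. 4166.667ms @ 40/3 + 208.333ms (2/3)
19. 4375.0ms @ 14 + 156.25ms (1/2)
20. 4531.25ms @ 29/2 + 156.25ms (1/2)
21. 4687.5ms @ 15 + 312.5ms (1)

note 15 onset = 11b = 3437.5ms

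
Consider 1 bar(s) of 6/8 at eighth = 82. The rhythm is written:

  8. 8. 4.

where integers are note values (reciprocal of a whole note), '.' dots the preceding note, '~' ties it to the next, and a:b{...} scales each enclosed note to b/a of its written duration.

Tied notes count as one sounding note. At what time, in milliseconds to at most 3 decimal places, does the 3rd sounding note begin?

1. 0.0ms @ 0 + 1097.561ms (3/2)
2. 1097.561ms @ 3/2 + 1097.561ms (3/2)
3. 2195.122ms @ 3 + 2195.122ms (3)

note 3 onset = 3b = 2195.122ms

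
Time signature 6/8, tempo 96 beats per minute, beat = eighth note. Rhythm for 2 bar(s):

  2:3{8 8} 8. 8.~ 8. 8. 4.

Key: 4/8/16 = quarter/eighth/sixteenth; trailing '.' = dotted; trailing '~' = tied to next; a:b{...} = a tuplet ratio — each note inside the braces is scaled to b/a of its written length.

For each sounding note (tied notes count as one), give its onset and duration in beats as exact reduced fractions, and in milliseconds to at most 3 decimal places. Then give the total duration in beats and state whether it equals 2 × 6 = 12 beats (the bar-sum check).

1) 0.0ms=0b +937.5ms=3/2b
2) 937.5ms=3/2b +937.5ms=3/2b
3) 1875.0ms=3b +937.5ms=3/2b
4) 2812.5ms=9/2b +1875.0ms=3b
5) 4687.5ms=15/2b +937.5ms=3/2b
6) 5625.0ms=9b +1875.0ms=3b
Σ=12b of 12 (96bpm 6/8) — PASS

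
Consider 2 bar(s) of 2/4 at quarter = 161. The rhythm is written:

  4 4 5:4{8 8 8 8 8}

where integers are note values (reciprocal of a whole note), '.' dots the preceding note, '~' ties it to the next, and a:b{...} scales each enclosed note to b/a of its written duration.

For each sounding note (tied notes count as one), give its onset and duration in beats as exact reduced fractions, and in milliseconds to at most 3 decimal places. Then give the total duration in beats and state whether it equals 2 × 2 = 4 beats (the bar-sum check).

1) 0.0ms=0b +372.671ms=1b
2) 372.671ms=1b +372.671ms=1b
3) 745.342ms=2b +149.068ms=2/5b
4) 894.41ms=12/5b +149.068ms=2/5b
5) 1043.478ms=14/5b +149.068ms=2/5b
6) 1192.547ms=16/5b +149.068ms=2/5b
7) 1341.615ms=18/5b +149.068ms=2/5b
Σ=4b of 4 (161bpm 2/4) — PASS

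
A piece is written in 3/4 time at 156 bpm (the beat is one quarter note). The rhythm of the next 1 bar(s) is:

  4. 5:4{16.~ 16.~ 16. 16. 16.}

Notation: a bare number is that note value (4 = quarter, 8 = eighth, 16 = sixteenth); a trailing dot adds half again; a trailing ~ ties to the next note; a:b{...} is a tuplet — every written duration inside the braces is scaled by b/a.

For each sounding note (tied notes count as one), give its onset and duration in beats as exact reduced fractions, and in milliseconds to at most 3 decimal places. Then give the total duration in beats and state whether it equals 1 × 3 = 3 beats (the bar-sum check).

1) 0.0ms=0b +576.923ms=3/2b
2) 576.923ms=3/2b +346.154ms=9/10b
3) 923.077ms=12/5b +115.385ms=3/10b
4) 1038.462ms=27/10b +115.385ms=3/10b
Σ=3b of 3 (156bpm 3/4) — PASS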